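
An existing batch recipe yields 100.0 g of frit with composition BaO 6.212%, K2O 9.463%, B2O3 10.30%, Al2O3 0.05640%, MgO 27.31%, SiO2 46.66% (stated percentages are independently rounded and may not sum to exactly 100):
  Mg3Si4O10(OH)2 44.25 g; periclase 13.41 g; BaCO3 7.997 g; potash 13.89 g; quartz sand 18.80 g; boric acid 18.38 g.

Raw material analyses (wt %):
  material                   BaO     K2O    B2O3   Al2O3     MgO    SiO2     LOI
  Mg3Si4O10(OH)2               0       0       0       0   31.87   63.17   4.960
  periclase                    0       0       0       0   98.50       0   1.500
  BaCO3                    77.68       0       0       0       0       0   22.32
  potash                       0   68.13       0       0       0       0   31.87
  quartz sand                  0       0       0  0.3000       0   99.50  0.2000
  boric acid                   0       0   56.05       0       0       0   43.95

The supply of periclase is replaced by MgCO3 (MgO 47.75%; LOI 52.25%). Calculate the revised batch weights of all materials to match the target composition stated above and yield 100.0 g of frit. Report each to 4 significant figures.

The working math runs at exact precision from start to finish. Values along the way appear, with 4-significant-digit rounding, within the worked lines. A single rounding completes each reported result. All derived quantities (totals, net glass mass, the yield, ignition loss, the six compositions) are re-derived from the weighed amounts per 100.0 g of glass at full precision, as set out in the problem or answer text.
Target oxide masses per 100.0 g frit:
  BaO: 6.212% × 100.0 = 6.212 g
  K2O: 9.463% × 100.0 = 9.463 g
  B2O3: 10.30% × 100.0 = 10.30 g
  Al2O3: 0.05640% × 100.0 = 0.05640 g
  MgO: 27.31% × 100.0 = 27.31 g
  SiO2: 46.66% × 100.0 = 46.66 g
A balance pass over the oxides, from the weights as reported, for the quoted basis mass (target by target, the sums agree within answer rounding):
  BaO: 7.997·0.7768 = 6.212 g (target 6.212 g)
  K2O: 13.89·0.6813 = 9.463 g (target 9.463 g)
  B2O3: 18.38·0.5605 = 10.30 g (target 10.30 g)
  Al2O3: 18.80·0.003000 = 0.05640 g (target 0.05640 g)
  MgO: 44.25·0.3187 + 27.66·0.4775 = 27.31 g (target 27.31 g)
  SiO2: 44.25·0.6317 + 18.80·0.9950 = 46.66 g (target 46.66 g)
Glass mass check: batch Σ − ignition loss = 100.0 g (targets for the oxides total 100.0 g; basis as stated: 100.0 g — gaps are rounding artifacts).
Adding the batch up: Σ batch = 131.0 g; loss to ignition Σ batch·LOI = 30.97 g; the yield ratio, glass ÷ batch: 76.35%.

Revised batch per 100.0 g frit:
  Mg3Si4O10(OH)2: 44.25 g
  MgCO3: 27.66 g
  BaCO3: 7.997 g
  potash: 13.89 g
  quartz sand: 18.80 g
  boric acid: 18.38 g
Total batch = 131.0 g; LOI loss = 30.97 g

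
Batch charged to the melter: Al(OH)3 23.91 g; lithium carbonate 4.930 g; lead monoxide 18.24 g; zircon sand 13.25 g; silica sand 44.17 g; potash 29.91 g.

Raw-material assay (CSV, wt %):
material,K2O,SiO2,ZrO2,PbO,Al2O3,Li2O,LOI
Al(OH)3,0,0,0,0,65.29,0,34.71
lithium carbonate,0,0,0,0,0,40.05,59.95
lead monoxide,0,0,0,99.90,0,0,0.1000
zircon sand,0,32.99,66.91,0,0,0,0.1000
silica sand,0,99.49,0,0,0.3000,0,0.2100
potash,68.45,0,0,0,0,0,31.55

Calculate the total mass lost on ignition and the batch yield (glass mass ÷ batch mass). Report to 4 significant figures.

Each numeric step maintains full precision from first step to last. The intermediate values appear with 4-significant-figure rounding alongside each step — each reported figure is rounded a single time; all derived quantities, including the six compositions, totals, the yield, glass mass, LOI, are computed starting from the weights for 113.6 g of glass at full precision, exactly as shown in the problem or the answer.
Ignition loss by material:
  Al(OH)3: 23.91 × 0.3471 = 8.299 g
  lithium carbonate: 4.930 × 0.5995 = 2.956 g
  lead monoxide: 18.24 × 0.001000 = 0.01824 g
  zircon sand: 13.25 × 0.001000 = 0.01325 g
  silica sand: 44.17 × 0.002100 = 0.09276 g
  potash: 29.91 × 0.3155 = 9.437 g
Total LOI = 20.82 g
Glass = batch − LOI = 134.4 − 20.82 = 113.6 g

LOI loss = 20.82 g; glass = 113.6 g; yield = 84.51%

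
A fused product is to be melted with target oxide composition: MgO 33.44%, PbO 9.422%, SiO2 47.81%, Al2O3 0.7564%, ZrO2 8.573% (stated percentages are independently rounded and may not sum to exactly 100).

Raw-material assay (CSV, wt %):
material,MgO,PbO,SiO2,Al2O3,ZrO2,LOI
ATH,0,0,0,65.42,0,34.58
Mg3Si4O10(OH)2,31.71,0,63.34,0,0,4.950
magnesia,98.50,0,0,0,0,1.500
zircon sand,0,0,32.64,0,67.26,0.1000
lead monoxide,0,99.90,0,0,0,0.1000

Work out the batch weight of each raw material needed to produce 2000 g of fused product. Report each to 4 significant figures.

The intermediate values are printed rounded to four significant figures. The whole derivation keeps exact precision in all steps. Each reported value carries a single rounding; all derived quantities (the totals, net glass mass, the yield, ignition loss, the five compositions) are recomputed from the batch weights on 2000 g of glass in full precision, as quoted within the problem or answer text.
Per-oxide target masses for 2000 g fused product:
  MgO: 33.44% × 2000 = 668.8 g
  PbO: 9.422% × 2000 = 188.4 g
  SiO2: 47.81% × 2000 = 956.2 g
  Al2O3: 0.7564% × 2000 = 15.13 g
  ZrO2: 8.573% × 2000 = 171.5 g
Sums-versus-targets review working from each reported weight, at the basis given (every target is met by its sum within answer rounding):
  MgO: 1378·0.3171 + 235.3·0.9850 = 668.7 g (target 668.8 g)
  PbO: 188.6·0.9990 = 188.4 g (target 188.4 g)
  SiO2: 1378·0.6334 + 254.9·0.3264 = 956.0 g (target 956.2 g)
  Al2O3: 23.12·0.6542 = 15.13 g (target 15.13 g)
  ZrO2: 254.9·0.6726 = 171.4 g (target 171.5 g)
Mass balance on the glass: Σ batch − LOI loss = 2000 g (per-oxide target masses sum to 2000 g; the stated basis being 2000 g — differing by rounding only).
Summing the batch: Σ batch = 2080 g; ignition loss, Σ(batch × LOI) = 80.18 g; as yield: glass ÷ batch → 96.15%.

Batch per 2000 g fused product:
  ATH: 23.12 g
  Mg3Si4O10(OH)2: 1378 g
  magnesia: 235.3 g
  zircon sand: 254.9 g
  lead monoxide: 188.6 g
Total batch = 2080 g; LOI loss = 80.18 g; yield = 96.15%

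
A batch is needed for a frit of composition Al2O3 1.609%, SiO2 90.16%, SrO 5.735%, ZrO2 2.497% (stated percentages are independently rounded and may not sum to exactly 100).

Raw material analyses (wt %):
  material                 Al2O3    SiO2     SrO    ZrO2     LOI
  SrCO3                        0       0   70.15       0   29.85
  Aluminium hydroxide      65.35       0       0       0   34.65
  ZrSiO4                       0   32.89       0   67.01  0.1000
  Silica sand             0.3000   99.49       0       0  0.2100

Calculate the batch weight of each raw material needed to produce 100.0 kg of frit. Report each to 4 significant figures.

Mid-chain values are displayed rounded to 4 significant digits across the worked steps. Each numeric step runs at full float precision in all steps — each reported figure undergoes a single rounding — the derived quantities are recomputed at full float precision (net glass mass, four oxide percentages, the totals, yield, LOI) from the batch weights for 100.0 kg of glass, as quoted within question or answer.
The oxide mass targets at 100.0 kg frit:
  Al2O3: 1.609% × 100.0 = 1.609 kg
  SiO2: 90.16% × 100.0 = 90.16 kg
  SrO: 5.735% × 100.0 = 5.735 kg
  ZrO2: 2.497% × 100.0 = 2.497 kg
Verifying the oxide balance per the reported batch figures, versus the basis set out (delivered sums recover each target once rounding is allowed for):
  Al2O3: 2.052·0.6535 + 89.39·0.003000 = 1.609 kg (target 1.609 kg)
  SiO2: 3.726·0.3289 + 89.39·0.9949 = 90.16 kg (target 90.16 kg)
  SrO: 8.175·0.7015 = 5.735 kg (target 5.735 kg)
  ZrO2: 3.726·0.6701 = 2.497 kg (target 2.497 kg)
Glass mass check: total charge less LOI = 100.0 kg (targets for the oxides total 100.0 kg; versus the stated basis of 100.0 kg — deltas are rounding alone).
Batch total: Σ batch = 103.3 kg; the LOI term Σ batch·LOI equals 3.343 kg; glass ÷ batch gives a yield of 96.77%.

Batch per 100.0 kg frit:
  SrCO3: 8.175 kg
  Aluminium hydroxide: 2.052 kg
  ZrSiO4: 3.726 kg
  Silica sand: 89.39 kg
Total batch = 103.3 kg; LOI loss = 3.343 kg; yield = 96.77%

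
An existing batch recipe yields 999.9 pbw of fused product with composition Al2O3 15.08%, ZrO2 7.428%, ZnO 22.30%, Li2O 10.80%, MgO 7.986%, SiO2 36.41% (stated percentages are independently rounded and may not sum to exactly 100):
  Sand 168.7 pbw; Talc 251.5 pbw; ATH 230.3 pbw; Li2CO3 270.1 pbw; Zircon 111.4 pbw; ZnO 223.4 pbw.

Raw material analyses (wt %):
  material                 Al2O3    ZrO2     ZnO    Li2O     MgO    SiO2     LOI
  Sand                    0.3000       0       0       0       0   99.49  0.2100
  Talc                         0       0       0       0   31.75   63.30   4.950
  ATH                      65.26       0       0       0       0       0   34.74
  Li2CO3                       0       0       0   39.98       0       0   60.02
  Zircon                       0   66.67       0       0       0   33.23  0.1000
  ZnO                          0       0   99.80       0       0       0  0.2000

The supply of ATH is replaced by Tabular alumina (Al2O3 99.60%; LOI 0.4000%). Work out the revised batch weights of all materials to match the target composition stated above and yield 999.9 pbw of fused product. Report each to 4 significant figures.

Intermediates appear, rounded to four significant figures, at each printed step; each numeric step maintains full precision in every operation; every reported figure is rounded exactly once — derived quantities (glass mass, the totals, the yield, the six compositions, LOI) are re-derived starting from the weights per 999.9 pbw of glass at full float precision, as set out in question or answer.
The oxide mass targets at 999.9 pbw fused product:
  Al2O3: 15.08% × 999.9 = 150.8 pbw
  ZrO2: 7.428% × 999.9 = 74.27 pbw
  ZnO: 22.30% × 999.9 = 223.0 pbw
  Li2O: 10.80% × 999.9 = 108.0 pbw
  MgO: 7.986% × 999.9 = 79.85 pbw
  SiO2: 36.41% × 999.9 = 364.1 pbw
A balance pass over the oxides, using the reported weights, relative to the basis at hand (sums match the target masses up to rounding of the answer):
  Al2O3: 168.7·0.003000 + 150.9·0.9960 = 150.8 pbw (target 150.8 pbw)
  ZrO2: 111.4·0.6667 = 74.27 pbw (target 74.27 pbw)
  ZnO: 223.4·0.9980 = 223.0 pbw (target 223.0 pbw)
  Li2O: 270.1·0.3998 = 108.0 pbw (target 108.0 pbw)
  MgO: 251.5·0.3175 = 79.85 pbw (target 79.85 pbw)
  SiO2: 168.7·0.9949 + 251.5·0.6330 + 111.4·0.3323 = 364.1 pbw (target 364.1 pbw)
Auditing the glass mass value: whole batch net of LOI = 999.9 pbw (the Σ of target masses is 999.9 pbw; basis as stated: 999.9 pbw — gaps are rounding artifacts).
Batch total: Σ batch = 1176 pbw; LOI loss = Σ batch·LOI = 176.1 pbw; yield = glass ÷ total batch = 85.03%.

Revised batch per 999.9 pbw fused product:
  Sand: 168.7 pbw
  Talc: 251.5 pbw
  Tabular alumina: 150.9 pbw
  Li2CO3: 270.1 pbw
  Zircon: 111.4 pbw
  ZnO: 223.4 pbw
Total batch = 1176 pbw; LOI loss = 176.1 pbw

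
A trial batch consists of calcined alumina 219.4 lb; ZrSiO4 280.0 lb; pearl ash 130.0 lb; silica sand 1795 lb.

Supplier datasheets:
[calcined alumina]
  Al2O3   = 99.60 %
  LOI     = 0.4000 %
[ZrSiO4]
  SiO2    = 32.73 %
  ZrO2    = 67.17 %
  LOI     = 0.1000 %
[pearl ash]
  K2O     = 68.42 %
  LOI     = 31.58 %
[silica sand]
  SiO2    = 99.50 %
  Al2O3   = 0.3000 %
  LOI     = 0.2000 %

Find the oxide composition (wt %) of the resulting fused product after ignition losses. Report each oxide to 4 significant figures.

Glass mass = 2379 lb (batch 2424 − LOI 45.80).
Composition: SiO2 78.94%, K2O 3.739%, Al2O3 9.413%, ZrO2 7.907%

Every computation maintains full float precision at all times; intermediates appear, with 4-significant-digit rounding, at each printed step; a single rounding produces each reported figure; derived quantities, including the four compositions, yield, net glass mass, totals, ignition loss, are computed from the weighed amounts on 2379 lb of glass at full float precision as given in the problem or the answer.
Per-oxide mass from batch:
  SiO2: 280.0·0.3273 + 1795·0.9950 = 1878 lb
  K2O: 130.0·0.6842 = 88.95 lb
  Al2O3: 219.4·0.9960 + 1795·0.003000 = 223.9 lb
  ZrO2: 280.0·0.6717 = 188.1 lb
LOI: 219.4·0.004000 + 280.0·0.001000 + 130.0·0.3158 + 1795·0.002000 = 45.80 lb
Net of LOI, the glass mass = 2424 − 45.80 = 2379 lb (consistent with Σ oxide mass)
each wt % is 100 × oxide ÷ glass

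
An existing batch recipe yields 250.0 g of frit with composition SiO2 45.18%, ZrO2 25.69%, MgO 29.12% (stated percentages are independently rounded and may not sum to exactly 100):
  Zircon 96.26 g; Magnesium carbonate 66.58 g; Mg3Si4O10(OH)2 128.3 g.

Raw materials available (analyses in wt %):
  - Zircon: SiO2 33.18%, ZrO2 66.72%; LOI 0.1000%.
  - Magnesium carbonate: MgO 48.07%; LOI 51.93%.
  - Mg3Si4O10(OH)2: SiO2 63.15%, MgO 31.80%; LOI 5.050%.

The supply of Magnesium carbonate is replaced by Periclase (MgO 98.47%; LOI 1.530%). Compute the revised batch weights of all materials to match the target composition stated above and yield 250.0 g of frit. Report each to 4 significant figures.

Revised batch per 250.0 g frit:
  Zircon: 96.26 g
  Periclase: 32.50 g
  Mg3Si4O10(OH)2: 128.3 g
Total batch = 257.1 g; LOI loss = 7.073 g

The intermediate values are printed with 4-significant-digit rounding within the worked lines — each numeric step keeps full float precision throughout. Each reported number is rounded once only; derived quantities, which include ignition loss, three oxide percentages, totals, yield, glass mass, are computed in full float precision, exactly as printed in the question or the answer, starting from the weights on 250.0 g of glass.
Oxide-by-oxide targets in 250.0 g frit:
  SiO2: 45.18% × 250.0 = 113.0 g
  ZrO2: 25.69% × 250.0 = 64.22 g
  MgO: 29.12% × 250.0 = 72.80 g
A balance pass over the oxides, per the reported batch figures, per the basis as stated (each sum matches its target mass exact up to rounding of places):
  SiO2: 96.26·0.3318 + 128.3·0.6315 = 113.0 g (target 113.0 g)
  ZrO2: 96.26·0.6672 = 64.22 g (target 64.22 g)
  MgO: 32.50·0.9847 + 128.3·0.3180 = 72.80 g (target 72.80 g)
Glass-mass sanity pass: net batch after ignition = 250.0 g (per-oxide target masses sum to 250.0 g; versus the stated basis of 250.0 g — differing by rounding only).
Total batch = Σ batch = 257.1 g; LOI removed, Σ of batch·LOI: 7.073 g; yield, glass over the total, = 97.25%.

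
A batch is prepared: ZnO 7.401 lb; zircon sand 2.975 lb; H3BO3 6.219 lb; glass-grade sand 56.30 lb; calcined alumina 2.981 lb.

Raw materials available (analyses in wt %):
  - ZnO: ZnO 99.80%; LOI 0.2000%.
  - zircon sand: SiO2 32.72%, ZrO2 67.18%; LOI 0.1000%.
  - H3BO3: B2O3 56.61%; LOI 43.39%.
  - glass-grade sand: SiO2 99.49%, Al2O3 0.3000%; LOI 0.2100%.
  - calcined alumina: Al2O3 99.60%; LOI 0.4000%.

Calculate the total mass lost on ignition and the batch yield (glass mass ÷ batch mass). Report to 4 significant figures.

Working values are shown rounded to 4 significant figures as written; all arithmetic runs at full float precision in every operation; every reported result is rounded exactly once. The derived quantities, which include the five compositions, yield, glass mass, LOI, totals, are carried in full precision, as quoted within the problem or the answer, using the weight values on 73.03 lb of glass.
Each material's LOI contribution:
  ZnO: 7.401 × 0.002000 = 0.01480 lb
  zircon sand: 2.975 × 0.001000 = 0.002975 lb
  H3BO3: 6.219 × 0.4339 = 2.698 lb
  glass-grade sand: 56.30 × 0.002100 = 0.1182 lb
  calcined alumina: 2.981 × 0.004000 = 0.01192 lb
Total LOI = 2.846 lb
Glass = batch − LOI = 75.88 − 2.846 = 73.03 lb

LOI loss = 2.846 lb; glass = 73.03 lb; yield = 96.25%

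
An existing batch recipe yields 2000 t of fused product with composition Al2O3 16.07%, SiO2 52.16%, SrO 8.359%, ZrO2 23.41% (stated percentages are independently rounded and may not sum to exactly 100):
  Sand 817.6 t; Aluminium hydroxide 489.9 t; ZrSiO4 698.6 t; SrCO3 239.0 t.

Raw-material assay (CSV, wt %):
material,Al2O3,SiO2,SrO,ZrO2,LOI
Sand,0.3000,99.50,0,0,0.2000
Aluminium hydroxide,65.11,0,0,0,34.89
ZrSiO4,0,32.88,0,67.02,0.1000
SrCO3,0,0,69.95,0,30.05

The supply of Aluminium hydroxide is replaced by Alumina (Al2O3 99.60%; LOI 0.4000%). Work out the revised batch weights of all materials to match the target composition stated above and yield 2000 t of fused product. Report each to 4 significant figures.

Revised batch per 2000 t fused product:
  Sand: 817.6 t
  Alumina: 320.2 t
  ZrSiO4: 698.6 t
  SrCO3: 239.0 t
Total batch = 2075 t; LOI loss = 75.43 t

The intermediate values are displayed rounded off to 4 significant digits on the page. All internal work maintains full float precision all the way through. Every reported value receives exactly one rounding. The derived quantities, including ignition loss, the four compositions, yield, the totals, glass mass, are computed from the batch weights at 2000 t of glass in exact precision, precisely as stated by the question or the answer.
Target masses of each oxide per 2000 t fused product:
  Al2O3: 16.07% × 2000 = 321.4 t
  SiO2: 52.16% × 2000 = 1043 t
  SrO: 8.359% × 2000 = 167.2 t
  ZrO2: 23.41% × 2000 = 468.2 t
Oxide-by-oxide audit per the reported batch figures, on the stated basis (each sum matches its target mass once rounding is allowed for):
  Al2O3: 817.6·0.003000 + 320.2·0.9960 = 321.4 t (target 321.4 t)
  SiO2: 817.6·0.9950 + 698.6·0.3288 = 1043 t (target 1043 t)
  SrO: 239.0·0.6995 = 167.2 t (target 167.2 t)
  ZrO2: 698.6·0.6702 = 468.2 t (target 468.2 t)
Mass balance on the glass: net batch after ignition = 2000 t (summing oxide targets gives 2000 t; the stated basis being 2000 t — gaps are rounding artifacts).
Whole-batch sum: Σ batch = 2075 t; LOI loss = Σ batch·LOI = 75.43 t; yield, glass over the total, = 96.37%.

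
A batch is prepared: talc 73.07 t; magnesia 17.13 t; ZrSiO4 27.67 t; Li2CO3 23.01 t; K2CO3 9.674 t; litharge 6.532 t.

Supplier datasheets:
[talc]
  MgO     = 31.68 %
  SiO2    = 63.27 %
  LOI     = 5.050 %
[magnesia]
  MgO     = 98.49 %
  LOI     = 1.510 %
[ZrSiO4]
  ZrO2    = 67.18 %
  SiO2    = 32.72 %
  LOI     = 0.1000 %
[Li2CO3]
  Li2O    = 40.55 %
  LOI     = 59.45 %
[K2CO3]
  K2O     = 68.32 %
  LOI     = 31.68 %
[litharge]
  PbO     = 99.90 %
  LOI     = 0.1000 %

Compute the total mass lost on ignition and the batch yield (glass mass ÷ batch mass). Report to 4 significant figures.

LOI loss = 20.73 t; glass = 136.4 t; yield = 86.81%

Each numeric step carries exact precision in every operation — rounding to 4 significant digits extends to each mid-chain value as displayed; each reported value receives exactly one rounding; all derived quantities, which include the totals, the yield, glass mass, six oxide percentages, LOI, are re-derived at full float precision, exactly as printed in the problem or answer text, from the batch weights at 136.4 t of glass.
Loss on ignition, line by line:
  talc: 73.07 × 0.05050 = 3.690 t
  magnesia: 17.13 × 0.01510 = 0.2587 t
  ZrSiO4: 27.67 × 0.001000 = 0.02767 t
  Li2CO3: 23.01 × 0.5945 = 13.68 t
  K2CO3: 9.674 × 0.3168 = 3.065 t
  litharge: 6.532 × 0.001000 = 0.006532 t
Total LOI = 20.73 t
Glass = batch − LOI = 157.1 − 20.73 = 136.4 t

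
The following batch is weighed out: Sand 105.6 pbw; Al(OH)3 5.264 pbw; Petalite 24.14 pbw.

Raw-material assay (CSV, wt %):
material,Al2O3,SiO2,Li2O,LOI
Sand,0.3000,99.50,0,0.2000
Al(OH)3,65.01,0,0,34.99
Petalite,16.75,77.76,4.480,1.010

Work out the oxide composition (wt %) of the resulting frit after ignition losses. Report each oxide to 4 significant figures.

All arithmetic maintains full precision through the solve — rounding to 4 significant figures extends to every in-between result as printed. Every reported value includes exactly one rounding; the derived quantities (LOI, three oxide percentages, the yield, glass mass, the totals) are recomputed in full float precision from the batch weights per 132.7 pbw of glass as set out in problem or answer.
Per-oxide mass from batch:
  Al2O3: 105.6·0.003000 + 5.264·0.6501 + 24.14·0.1675 = 7.782 pbw
  SiO2: 105.6·0.9950 + 24.14·0.7776 = 123.8 pbw
  Li2O: 24.14·0.04480 = 1.081 pbw
LOI: 105.6·0.002000 + 5.264·0.3499 + 24.14·0.01010 = 2.297 pbw
batch − LOI leaves glass = 135.0 − 2.297 = 132.7 pbw (the oxide masses sum to this)
percent share: oxide ÷ glass, ×100

Glass mass = 132.7 pbw (batch 135.0 − LOI 2.297).
Composition: Al2O3 5.864%, SiO2 93.32%, Li2O 0.8149%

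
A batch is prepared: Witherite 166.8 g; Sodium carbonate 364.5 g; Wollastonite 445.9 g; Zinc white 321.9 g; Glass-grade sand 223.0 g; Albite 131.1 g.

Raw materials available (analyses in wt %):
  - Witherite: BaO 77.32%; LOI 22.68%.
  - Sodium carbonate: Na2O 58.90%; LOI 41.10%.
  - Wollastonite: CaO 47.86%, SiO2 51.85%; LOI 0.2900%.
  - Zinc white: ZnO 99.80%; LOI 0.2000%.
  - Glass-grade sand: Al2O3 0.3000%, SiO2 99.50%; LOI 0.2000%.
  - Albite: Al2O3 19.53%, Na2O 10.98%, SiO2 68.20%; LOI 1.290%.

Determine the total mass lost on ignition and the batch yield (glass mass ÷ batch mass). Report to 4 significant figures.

In-progress results are displayed, rounded to four significant figures, across the worked steps — the whole derivation carries exact precision through every step — every reported result is rounded a single time. All derived quantities (the totals, net glass mass, the yield, the six compositions, ignition loss) are computed from the batch weights at 1461 g of glass at full float precision exactly as printed in problem or answer.
Each material's LOI contribution:
  Witherite: 166.8 × 0.2268 = 37.83 g
  Sodium carbonate: 364.5 × 0.4110 = 149.8 g
  Wollastonite: 445.9 × 0.002900 = 1.293 g
  Zinc white: 321.9 × 0.002000 = 0.6438 g
  Glass-grade sand: 223.0 × 0.002000 = 0.4460 g
  Albite: 131.1 × 0.01290 = 1.691 g
Total LOI = 191.7 g
Glass = batch − LOI = 1653 − 191.7 = 1461 g

LOI loss = 191.7 g; glass = 1461 g; yield = 88.40%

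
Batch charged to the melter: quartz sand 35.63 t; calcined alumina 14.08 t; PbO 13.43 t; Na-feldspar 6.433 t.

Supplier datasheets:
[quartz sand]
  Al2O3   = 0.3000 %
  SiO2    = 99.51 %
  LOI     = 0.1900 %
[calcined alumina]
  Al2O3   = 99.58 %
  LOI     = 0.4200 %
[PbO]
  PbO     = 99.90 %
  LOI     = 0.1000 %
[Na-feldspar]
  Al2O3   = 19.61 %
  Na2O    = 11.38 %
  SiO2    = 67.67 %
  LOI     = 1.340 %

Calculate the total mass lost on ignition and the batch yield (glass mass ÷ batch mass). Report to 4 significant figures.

LOI loss = 0.2265 t; glass = 69.35 t; yield = 99.67%

Intermediates are shown, rounded to 4 significant digits, in the printout. The whole derivation keeps full float precision all the way through. Exactly one rounding is applied to every reported value. All derived quantities, including totals, glass mass, LOI, yield, the four compositions, are recomputed from the batch weights per 69.35 t of glass at full float precision, as quoted within either problem or answer.
Each material's LOI contribution:
  quartz sand: 35.63 × 0.001900 = 0.06770 t
  calcined alumina: 14.08 × 0.004200 = 0.05914 t
  PbO: 13.43 × 0.001000 = 0.01343 t
  Na-feldspar: 6.433 × 0.01340 = 0.08620 t
Total LOI = 0.2265 t
Glass = batch − LOI = 69.57 − 0.2265 = 69.35 t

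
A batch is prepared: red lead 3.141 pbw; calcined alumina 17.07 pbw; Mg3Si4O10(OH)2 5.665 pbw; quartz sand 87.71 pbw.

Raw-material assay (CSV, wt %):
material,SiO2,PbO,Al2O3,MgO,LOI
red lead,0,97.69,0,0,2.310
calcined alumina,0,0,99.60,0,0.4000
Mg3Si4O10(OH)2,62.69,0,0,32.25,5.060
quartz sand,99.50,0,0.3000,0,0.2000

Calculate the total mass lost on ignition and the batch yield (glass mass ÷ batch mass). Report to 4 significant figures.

All internal work holds exact precision through every step; in-progress results are shown, rounded to four significant figures, in the printout — exactly one rounding is applied to every reported figure; derived quantities (yield, totals, LOI, four oxide percentages, net glass mass) are computed from the batch weights per 113.0 pbw of glass at exact precision as quoted within the problem or answer text.
Ignition loss by material:
  red lead: 3.141 × 0.02310 = 0.07256 pbw
  calcined alumina: 17.07 × 0.004000 = 0.06828 pbw
  Mg3Si4O10(OH)2: 5.665 × 0.05060 = 0.2866 pbw
  quartz sand: 87.71 × 0.002000 = 0.1754 pbw
Total LOI = 0.6029 pbw
Glass = batch − LOI = 113.6 − 0.6029 = 113.0 pbw

LOI loss = 0.6029 pbw; glass = 113.0 pbw; yield = 99.47%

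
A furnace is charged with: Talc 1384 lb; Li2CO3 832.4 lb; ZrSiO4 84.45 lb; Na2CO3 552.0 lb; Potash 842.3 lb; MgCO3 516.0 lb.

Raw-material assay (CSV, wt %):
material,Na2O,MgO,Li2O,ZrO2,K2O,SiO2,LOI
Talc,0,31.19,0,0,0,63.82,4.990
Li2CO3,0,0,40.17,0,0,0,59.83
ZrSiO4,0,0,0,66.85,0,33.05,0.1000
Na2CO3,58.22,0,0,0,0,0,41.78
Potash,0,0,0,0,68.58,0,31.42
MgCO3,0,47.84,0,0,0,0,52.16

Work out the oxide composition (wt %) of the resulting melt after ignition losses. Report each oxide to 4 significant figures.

Glass mass = 2880 lb (batch 4211 − LOI 1332).
Composition: Na2O 11.16%, MgO 23.56%, Li2O 11.61%, ZrO2 1.961%, K2O 20.06%, SiO2 31.64%

Mid-chain values are displayed, rounded to four significant figures, between the steps — all arithmetic maintains exact precision all the way through — every reported result is rounded only once; the derived quantities are rebuilt from the batch weights per 2880 lb of glass at exact precision (net glass mass, LOI, yield, the six compositions, the totals) as they appear in problem or answer.
Mass of each oxide from the mix:
  Na2O: 552.0·0.5822 = 321.4 lb
  MgO: 1384·0.3119 + 516.0·0.4784 = 678.5 lb
  Li2O: 832.4·0.4017 = 334.4 lb
  ZrO2: 84.45·0.6685 = 56.45 lb
  K2O: 842.3·0.6858 = 577.6 lb
  SiO2: 1384·0.6382 + 84.45·0.3305 = 911.2 lb
LOI: 1384·0.04990 + 832.4·0.5983 + 84.45·0.001000 + 552.0·0.4178 + 842.3·0.3142 + 516.0·0.5216 = 1332 lb
Glass = total batch minus LOI = 4211 − 1332 = 2880 lb (matching Σ of the oxides)
wt %: oxide over glass, times 100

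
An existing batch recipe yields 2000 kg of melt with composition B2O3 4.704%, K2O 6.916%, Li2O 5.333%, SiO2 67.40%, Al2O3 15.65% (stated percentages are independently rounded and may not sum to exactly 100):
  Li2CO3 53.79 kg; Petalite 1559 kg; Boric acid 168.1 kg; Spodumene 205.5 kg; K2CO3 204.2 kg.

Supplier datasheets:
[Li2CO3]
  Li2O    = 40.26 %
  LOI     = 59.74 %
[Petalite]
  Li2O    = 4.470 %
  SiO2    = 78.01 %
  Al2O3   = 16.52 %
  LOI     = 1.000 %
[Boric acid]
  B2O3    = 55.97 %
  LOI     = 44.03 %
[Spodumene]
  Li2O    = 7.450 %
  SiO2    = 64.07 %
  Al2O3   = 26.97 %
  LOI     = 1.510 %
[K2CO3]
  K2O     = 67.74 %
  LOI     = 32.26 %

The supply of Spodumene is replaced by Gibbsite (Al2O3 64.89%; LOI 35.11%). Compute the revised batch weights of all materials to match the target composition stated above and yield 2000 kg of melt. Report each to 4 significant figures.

Revised batch per 2000 kg melt:
  Li2CO3: 73.07 kg
  Petalite: 1728 kg
  Boric acid: 168.1 kg
  Gibbsite: 42.44 kg
  K2CO3: 204.2 kg
Total batch = 2216 kg; LOI loss = 215.7 kg

Intermediates appear, rounded to four significant digits, between the steps; all internal work maintains full precision at every stage. A single rounding completes every reported number. All derived quantities are computed at full precision (net glass mass, the totals, yield, ignition loss, five oxide percentages) using the weight values on 2000 kg of glass precisely as stated by question or answer.
Target masses of each oxide per 2000 kg melt:
  B2O3: 4.704% × 2000 = 94.08 kg
  K2O: 6.916% × 2000 = 138.3 kg
  Li2O: 5.333% × 2000 = 106.7 kg
  SiO2: 67.40% × 2000 = 1348 kg
  Al2O3: 15.65% × 2000 = 313.0 kg
Checking each oxide sum on the weights just shown, versus the basis set out (target by target, the sums agree up to rounding of the answer):
  B2O3: 168.1·0.5597 = 94.09 kg (target 94.08 kg)
  K2O: 204.2·0.6774 = 138.3 kg (target 138.3 kg)
  Li2O: 73.07·0.4026 + 1728·0.04470 = 106.7 kg (target 106.7 kg)
  SiO2: 1728·0.7801 = 1348 kg (target 1348 kg)
  Al2O3: 1728·0.1652 + 42.44·0.6489 = 313.0 kg (target 313.0 kg)
Glass-mass sanity pass: batch Σ − ignition loss = 2000 kg (oxide target masses add up to 2000 kg; basis as stated: 2000 kg — differing by rounding only).
Adding the batch up: Σ batch = 2216 kg; ignition loss, Σ(batch × LOI) = 215.7 kg; yield, glass over the total, = 90.26%.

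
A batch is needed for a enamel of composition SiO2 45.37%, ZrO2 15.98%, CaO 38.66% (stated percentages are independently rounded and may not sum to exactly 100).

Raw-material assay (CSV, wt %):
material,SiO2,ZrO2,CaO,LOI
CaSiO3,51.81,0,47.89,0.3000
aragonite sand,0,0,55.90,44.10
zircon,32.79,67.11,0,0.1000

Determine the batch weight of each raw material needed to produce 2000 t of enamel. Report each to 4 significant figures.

Batch per 2000 t enamel:
  CaSiO3: 1450 t
  aragonite sand: 141.0 t
  zircon: 476.2 t
Total batch = 2067 t; LOI loss = 67.01 t; yield = 96.76%

The intermediate values are printed, with 4-significant-figure rounding, alongside each step. Full precision is kept throughout — each reported result receives exactly one rounding — derived quantities, which include totals, three oxide percentages, the yield, net glass mass, LOI, are recomputed in full float precision, as set out in question or answer, from the weighed amounts on 2000 t of glass.
Target masses of each oxide per 2000 t enamel:
  SiO2: 45.37% × 2000 = 907.4 t
  ZrO2: 15.98% × 2000 = 319.6 t
  CaO: 38.66% × 2000 = 773.2 t
Checking each oxide sum on the weights just shown, versus the basis set out (target by target, the sums agree once rounding is allowed for):
  SiO2: 1450·0.5181 + 476.2·0.3279 = 907.4 t (target 907.4 t)
  ZrO2: 476.2·0.6711 = 319.6 t (target 319.6 t)
  CaO: 1450·0.4789 + 141.0·0.5590 = 773.2 t (target 773.2 t)
Consistency of the glass mass: the batch minus its LOI: 2000 t (oxide target masses add up to 2000 t; against the stated basis, 2000 t — rounding explains the deltas).
Summing the batch: Σ batch = 2067 t; LOI removed, Σ of batch·LOI: 67.01 t; glass ÷ batch gives a yield of 96.76%.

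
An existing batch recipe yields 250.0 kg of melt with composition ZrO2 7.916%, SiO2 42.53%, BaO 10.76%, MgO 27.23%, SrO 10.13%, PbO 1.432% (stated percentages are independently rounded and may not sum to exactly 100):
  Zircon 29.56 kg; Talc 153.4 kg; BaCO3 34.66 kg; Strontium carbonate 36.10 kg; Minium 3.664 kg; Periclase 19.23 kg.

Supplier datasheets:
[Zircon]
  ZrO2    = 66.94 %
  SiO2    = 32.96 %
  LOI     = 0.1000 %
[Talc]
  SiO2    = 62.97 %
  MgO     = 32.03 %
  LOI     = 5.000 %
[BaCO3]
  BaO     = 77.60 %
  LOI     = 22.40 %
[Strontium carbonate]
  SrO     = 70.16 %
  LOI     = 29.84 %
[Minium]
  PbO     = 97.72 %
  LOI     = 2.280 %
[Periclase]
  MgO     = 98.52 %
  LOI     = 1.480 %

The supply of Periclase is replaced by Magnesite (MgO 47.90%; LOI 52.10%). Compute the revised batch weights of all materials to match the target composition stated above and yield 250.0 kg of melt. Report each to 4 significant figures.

Intermediates appear rounded to four significant digits at each printed step — all internal work carries exact precision from first step to last — every reported result receives exactly one rounding. Derived quantities are recomputed at full precision (the totals, the six compositions, the yield, LOI, net glass mass) from the weighed amounts per 250.0 kg of glass, as they appear in question or answer.
Per-oxide target masses for 250.0 kg melt:
  ZrO2: 7.916% × 250.0 = 19.79 kg
  SiO2: 42.53% × 250.0 = 106.3 kg
  BaO: 10.76% × 250.0 = 26.90 kg
  MgO: 27.23% × 250.0 = 68.08 kg
  SrO: 10.13% × 250.0 = 25.32 kg
  PbO: 1.432% × 250.0 = 3.580 kg
Sums-versus-targets review applying the batch weights above, per the basis as stated (each sum matches its target mass inside rounding margins):
  ZrO2: 29.56·0.6694 = 19.79 kg (target 19.79 kg)
  SiO2: 29.56·0.3296 + 153.4·0.6297 = 106.3 kg (target 106.3 kg)
  BaO: 34.66·0.7760 = 26.90 kg (target 26.90 kg)
  MgO: 153.4·0.3203 + 39.56·0.4790 = 68.08 kg (target 68.08 kg)
  SrO: 36.10·0.7016 = 25.33 kg (target 25.32 kg)
  PbO: 3.664·0.9772 = 3.580 kg (target 3.580 kg)
Mass balance on the glass: whole batch net of LOI = 250.0 kg (the targets, summed, come to 250.0 kg; stated basis 250.0 kg — gaps are rounding artifacts).
Total batch = Σ batch = 296.9 kg; loss to ignition Σ batch·LOI = 46.93 kg; yield = glass ÷ total batch = 84.20%.

Revised batch per 250.0 kg melt:
  Zircon: 29.56 kg
  Talc: 153.4 kg
  BaCO3: 34.66 kg
  Strontium carbonate: 36.10 kg
  Minium: 3.664 kg
  Magnesite: 39.56 kg
Total batch = 296.9 kg; LOI loss = 46.93 kg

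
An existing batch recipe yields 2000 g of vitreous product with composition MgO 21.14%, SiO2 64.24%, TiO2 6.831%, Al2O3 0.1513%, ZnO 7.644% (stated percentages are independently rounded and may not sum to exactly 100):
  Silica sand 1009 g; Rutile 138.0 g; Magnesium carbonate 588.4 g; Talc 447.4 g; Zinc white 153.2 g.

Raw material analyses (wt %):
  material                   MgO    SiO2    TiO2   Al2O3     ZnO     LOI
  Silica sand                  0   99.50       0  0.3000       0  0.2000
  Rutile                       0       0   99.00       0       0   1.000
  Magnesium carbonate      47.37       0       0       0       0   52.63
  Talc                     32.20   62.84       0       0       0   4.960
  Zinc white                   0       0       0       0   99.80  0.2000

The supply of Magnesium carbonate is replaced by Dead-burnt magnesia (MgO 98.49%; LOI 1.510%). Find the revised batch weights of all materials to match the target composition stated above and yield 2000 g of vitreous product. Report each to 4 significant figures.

Revised batch per 2000 g vitreous product:
  Silica sand: 1009 g
  Rutile: 138.0 g
  Dead-burnt magnesia: 283.0 g
  Talc: 447.4 g
  Zinc white: 153.2 g
Total batch = 2031 g; LOI loss = 30.17 g

Every computation keeps full float precision all the way through; intermediates are displayed with 4-significant-figure rounding across the worked steps; a single rounding yields each reported result. All derived quantities (the yield, glass mass, ignition loss, five oxide percentages, the totals) are recomputed using the weight values at 2000 g of glass at exact precision, as they appear in the question or the answer.
Per-oxide target masses for 2000 g vitreous product:
  MgO: 21.14% × 2000 = 422.8 g
  SiO2: 64.24% × 2000 = 1285 g
  TiO2: 6.831% × 2000 = 136.6 g
  Al2O3: 0.1513% × 2000 = 3.026 g
  ZnO: 7.644% × 2000 = 152.9 g
Mass-balance tally per oxide from the weights as reported, for the quoted basis mass (every target is met by its sum net of answer rounding effects):
  MgO: 283.0·0.9849 + 447.4·0.3220 = 422.8 g (target 422.8 g)
  SiO2: 1009·0.9950 + 447.4·0.6284 = 1285 g (target 1285 g)
  TiO2: 138.0·0.9900 = 136.6 g (target 136.6 g)
  Al2O3: 1009·0.003000 = 3.027 g (target 3.026 g)
  ZnO: 153.2·0.9980 = 152.9 g (target 152.9 g)
The glass-mass cross-check: total charge less LOI = 2000 g (oxide target masses add up to 2000 g; versus the stated basis of 2000 g — any gap is answer rounding).
Summing the batch: Σ batch = 2031 g; loss to ignition Σ batch·LOI = 30.17 g; yield = glass ÷ total batch = 98.51%.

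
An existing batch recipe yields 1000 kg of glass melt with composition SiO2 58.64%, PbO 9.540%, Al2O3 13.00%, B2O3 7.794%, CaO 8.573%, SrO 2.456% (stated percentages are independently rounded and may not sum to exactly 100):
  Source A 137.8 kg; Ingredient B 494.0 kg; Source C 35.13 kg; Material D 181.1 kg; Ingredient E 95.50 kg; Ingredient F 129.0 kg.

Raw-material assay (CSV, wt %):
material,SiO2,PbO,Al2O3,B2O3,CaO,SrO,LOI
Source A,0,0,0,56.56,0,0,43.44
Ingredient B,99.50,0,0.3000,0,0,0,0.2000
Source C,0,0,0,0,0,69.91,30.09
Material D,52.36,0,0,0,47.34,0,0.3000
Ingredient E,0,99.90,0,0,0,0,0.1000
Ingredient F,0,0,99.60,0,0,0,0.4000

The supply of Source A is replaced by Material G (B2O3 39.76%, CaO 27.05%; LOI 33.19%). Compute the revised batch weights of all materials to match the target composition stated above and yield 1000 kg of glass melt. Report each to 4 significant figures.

Working values appear, with 4-significant-digit rounding, alongside each step; exact precision is kept from start to finish. Each reported figure takes a single rounding; derived quantities are recomputed using the weight values for 1000 kg of glass in full precision (glass mass, the totals, ignition loss, six oxide percentages, the yield), precisely as stated by the problem or answer text.
Target oxide masses per 1000 kg glass melt:
  SiO2: 58.64% × 1000 = 586.4 kg
  PbO: 9.540% × 1000 = 95.40 kg
  Al2O3: 13.00% × 1000 = 130.0 kg
  B2O3: 7.794% × 1000 = 77.94 kg
  CaO: 8.573% × 1000 = 85.73 kg
  SrO: 2.456% × 1000 = 24.56 kg
A balance pass over the oxides, given the weights on record, versus the basis set out (each sum matches its target mass net of answer rounding effects):
  SiO2: 553.0·0.9950 + 69.09·0.5236 = 586.4 kg (target 586.4 kg)
  PbO: 95.50·0.9990 = 95.40 kg (target 95.40 kg)
  Al2O3: 553.0·0.003000 + 128.9·0.9960 = 130.0 kg (target 130.0 kg)
  B2O3: 196.0·0.3976 = 77.93 kg (target 77.94 kg)
  CaO: 196.0·0.2705 + 69.09·0.4734 = 85.73 kg (target 85.73 kg)
  SrO: 35.13·0.6991 = 24.56 kg (target 24.56 kg)
Consistency of the glass mass: total charge less LOI = 1000 kg (targets for the oxides total 1000 kg; against the stated basis, 1000 kg — any gap is answer rounding).
Whole-batch sum: Σ batch = 1078 kg; Σ batch·LOI gives LOI loss = 77.55 kg; the yield ratio, glass ÷ batch: 92.80%.

Revised batch per 1000 kg glass melt:
  Material G: 196.0 kg
  Ingredient B: 553.0 kg
  Source C: 35.13 kg
  Material D: 69.09 kg
  Ingredient E: 95.50 kg
  Ingredient F: 128.9 kg
Total batch = 1078 kg; LOI loss = 77.55 kg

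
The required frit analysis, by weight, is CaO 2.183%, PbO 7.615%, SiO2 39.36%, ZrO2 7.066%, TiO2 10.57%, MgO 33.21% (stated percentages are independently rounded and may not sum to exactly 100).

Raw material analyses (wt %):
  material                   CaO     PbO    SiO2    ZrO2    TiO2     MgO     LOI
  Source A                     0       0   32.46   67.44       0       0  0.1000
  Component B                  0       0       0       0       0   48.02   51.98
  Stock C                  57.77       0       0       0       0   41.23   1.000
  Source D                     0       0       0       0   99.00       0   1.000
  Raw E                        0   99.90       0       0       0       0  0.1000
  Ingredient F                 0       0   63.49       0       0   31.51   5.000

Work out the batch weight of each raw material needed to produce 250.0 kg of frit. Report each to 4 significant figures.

The intermediate values are rounded off to 4 significant digits as shown; all internal work holds exact precision from start to finish. Each reported result is rounded only once — the derived quantities, which include the totals, glass mass, ignition loss, yield, six oxide percentages, are re-derived at full precision, as written in problem or answer, using the weight values for 250.0 kg of glass.
Target oxide masses per 250.0 kg frit:
  CaO: 2.183% × 250.0 = 5.458 kg
  PbO: 7.615% × 250.0 = 19.04 kg
  SiO2: 39.36% × 250.0 = 98.40 kg
  ZrO2: 7.066% × 250.0 = 17.66 kg
  TiO2: 10.57% × 250.0 = 26.42 kg
  MgO: 33.21% × 250.0 = 83.02 kg
Sums-versus-targets review from the weights as reported, for the quoted basis mass (target by target, the sums agree up to rounding of the answer):
  CaO: 9.447·0.5777 = 5.458 kg (target 5.458 kg)
  PbO: 19.06·0.9990 = 19.04 kg (target 19.04 kg)
  SiO2: 26.19·0.3246 + 141.6·0.6349 = 98.40 kg (target 98.40 kg)
  ZrO2: 26.19·0.6744 = 17.66 kg (target 17.66 kg)
  TiO2: 26.69·0.9900 = 26.42 kg (target 26.42 kg)
  MgO: 71.87·0.4802 + 9.447·0.4123 + 141.6·0.3151 = 83.03 kg (target 83.02 kg)
Glass-mass sanity pass: whole batch net of LOI = 250.0 kg (targets for the oxides total 250.0 kg; the stated basis being 250.0 kg — rounding explains the deltas).
Adding the batch up: Σ batch = 294.9 kg; Σ batch·LOI gives LOI loss = 44.84 kg; yield = glass ÷ total batch = 84.79%.

Batch per 250.0 kg frit:
  Source A: 26.19 kg
  Component B: 71.87 kg
  Stock C: 9.447 kg
  Source D: 26.69 kg
  Raw E: 19.06 kg
  Ingredient F: 141.6 kg
Total batch = 294.9 kg; LOI loss = 44.84 kg; yield = 84.79%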